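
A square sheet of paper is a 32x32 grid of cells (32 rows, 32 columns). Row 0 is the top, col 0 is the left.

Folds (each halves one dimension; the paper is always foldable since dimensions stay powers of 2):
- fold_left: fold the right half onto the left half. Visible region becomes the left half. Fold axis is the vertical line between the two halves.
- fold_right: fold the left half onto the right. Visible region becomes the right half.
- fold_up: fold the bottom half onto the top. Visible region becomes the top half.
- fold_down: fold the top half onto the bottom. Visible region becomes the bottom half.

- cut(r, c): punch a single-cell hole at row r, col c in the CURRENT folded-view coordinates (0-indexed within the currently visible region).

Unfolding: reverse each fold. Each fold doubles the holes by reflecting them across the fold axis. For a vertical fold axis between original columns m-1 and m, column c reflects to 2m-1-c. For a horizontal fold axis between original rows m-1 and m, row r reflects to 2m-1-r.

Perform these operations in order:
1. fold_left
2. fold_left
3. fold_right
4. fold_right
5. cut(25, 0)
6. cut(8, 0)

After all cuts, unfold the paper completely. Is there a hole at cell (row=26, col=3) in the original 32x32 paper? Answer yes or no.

Answer: no

Derivation:
Op 1 fold_left: fold axis v@16; visible region now rows[0,32) x cols[0,16) = 32x16
Op 2 fold_left: fold axis v@8; visible region now rows[0,32) x cols[0,8) = 32x8
Op 3 fold_right: fold axis v@4; visible region now rows[0,32) x cols[4,8) = 32x4
Op 4 fold_right: fold axis v@6; visible region now rows[0,32) x cols[6,8) = 32x2
Op 5 cut(25, 0): punch at orig (25,6); cuts so far [(25, 6)]; region rows[0,32) x cols[6,8) = 32x2
Op 6 cut(8, 0): punch at orig (8,6); cuts so far [(8, 6), (25, 6)]; region rows[0,32) x cols[6,8) = 32x2
Unfold 1 (reflect across v@6): 4 holes -> [(8, 5), (8, 6), (25, 5), (25, 6)]
Unfold 2 (reflect across v@4): 8 holes -> [(8, 1), (8, 2), (8, 5), (8, 6), (25, 1), (25, 2), (25, 5), (25, 6)]
Unfold 3 (reflect across v@8): 16 holes -> [(8, 1), (8, 2), (8, 5), (8, 6), (8, 9), (8, 10), (8, 13), (8, 14), (25, 1), (25, 2), (25, 5), (25, 6), (25, 9), (25, 10), (25, 13), (25, 14)]
Unfold 4 (reflect across v@16): 32 holes -> [(8, 1), (8, 2), (8, 5), (8, 6), (8, 9), (8, 10), (8, 13), (8, 14), (8, 17), (8, 18), (8, 21), (8, 22), (8, 25), (8, 26), (8, 29), (8, 30), (25, 1), (25, 2), (25, 5), (25, 6), (25, 9), (25, 10), (25, 13), (25, 14), (25, 17), (25, 18), (25, 21), (25, 22), (25, 25), (25, 26), (25, 29), (25, 30)]
Holes: [(8, 1), (8, 2), (8, 5), (8, 6), (8, 9), (8, 10), (8, 13), (8, 14), (8, 17), (8, 18), (8, 21), (8, 22), (8, 25), (8, 26), (8, 29), (8, 30), (25, 1), (25, 2), (25, 5), (25, 6), (25, 9), (25, 10), (25, 13), (25, 14), (25, 17), (25, 18), (25, 21), (25, 22), (25, 25), (25, 26), (25, 29), (25, 30)]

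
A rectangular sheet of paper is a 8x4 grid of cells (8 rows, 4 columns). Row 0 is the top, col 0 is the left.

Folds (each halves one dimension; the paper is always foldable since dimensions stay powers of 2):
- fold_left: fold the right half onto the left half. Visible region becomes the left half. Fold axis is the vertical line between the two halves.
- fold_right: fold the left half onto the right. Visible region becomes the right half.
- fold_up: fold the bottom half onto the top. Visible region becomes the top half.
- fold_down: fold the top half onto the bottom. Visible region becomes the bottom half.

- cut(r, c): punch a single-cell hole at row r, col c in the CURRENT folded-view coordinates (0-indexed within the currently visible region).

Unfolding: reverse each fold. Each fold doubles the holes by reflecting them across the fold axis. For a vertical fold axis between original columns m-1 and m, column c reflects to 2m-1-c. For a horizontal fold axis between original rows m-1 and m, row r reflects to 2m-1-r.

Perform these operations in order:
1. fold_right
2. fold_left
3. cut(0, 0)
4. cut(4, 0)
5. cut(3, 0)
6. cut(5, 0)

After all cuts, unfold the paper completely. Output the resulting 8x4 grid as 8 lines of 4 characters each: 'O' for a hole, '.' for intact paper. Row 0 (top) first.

Op 1 fold_right: fold axis v@2; visible region now rows[0,8) x cols[2,4) = 8x2
Op 2 fold_left: fold axis v@3; visible region now rows[0,8) x cols[2,3) = 8x1
Op 3 cut(0, 0): punch at orig (0,2); cuts so far [(0, 2)]; region rows[0,8) x cols[2,3) = 8x1
Op 4 cut(4, 0): punch at orig (4,2); cuts so far [(0, 2), (4, 2)]; region rows[0,8) x cols[2,3) = 8x1
Op 5 cut(3, 0): punch at orig (3,2); cuts so far [(0, 2), (3, 2), (4, 2)]; region rows[0,8) x cols[2,3) = 8x1
Op 6 cut(5, 0): punch at orig (5,2); cuts so far [(0, 2), (3, 2), (4, 2), (5, 2)]; region rows[0,8) x cols[2,3) = 8x1
Unfold 1 (reflect across v@3): 8 holes -> [(0, 2), (0, 3), (3, 2), (3, 3), (4, 2), (4, 3), (5, 2), (5, 3)]
Unfold 2 (reflect across v@2): 16 holes -> [(0, 0), (0, 1), (0, 2), (0, 3), (3, 0), (3, 1), (3, 2), (3, 3), (4, 0), (4, 1), (4, 2), (4, 3), (5, 0), (5, 1), (5, 2), (5, 3)]

Answer: OOOO
....
....
OOOO
OOOO
OOOO
....
....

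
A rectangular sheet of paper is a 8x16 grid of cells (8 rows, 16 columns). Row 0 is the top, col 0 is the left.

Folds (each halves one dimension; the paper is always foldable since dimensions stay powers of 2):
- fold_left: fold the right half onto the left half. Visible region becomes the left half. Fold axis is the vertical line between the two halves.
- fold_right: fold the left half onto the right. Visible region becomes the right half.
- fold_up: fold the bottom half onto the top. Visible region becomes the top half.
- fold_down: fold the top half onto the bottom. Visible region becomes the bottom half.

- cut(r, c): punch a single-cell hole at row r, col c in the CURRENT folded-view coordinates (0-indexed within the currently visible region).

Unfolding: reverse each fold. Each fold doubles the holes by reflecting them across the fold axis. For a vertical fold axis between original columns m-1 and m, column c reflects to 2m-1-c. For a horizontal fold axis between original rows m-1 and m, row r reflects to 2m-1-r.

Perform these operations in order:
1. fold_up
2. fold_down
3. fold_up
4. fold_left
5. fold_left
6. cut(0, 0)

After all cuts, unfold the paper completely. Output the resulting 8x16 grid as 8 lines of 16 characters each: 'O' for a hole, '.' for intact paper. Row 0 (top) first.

Answer: O......OO......O
O......OO......O
O......OO......O
O......OO......O
O......OO......O
O......OO......O
O......OO......O
O......OO......O

Derivation:
Op 1 fold_up: fold axis h@4; visible region now rows[0,4) x cols[0,16) = 4x16
Op 2 fold_down: fold axis h@2; visible region now rows[2,4) x cols[0,16) = 2x16
Op 3 fold_up: fold axis h@3; visible region now rows[2,3) x cols[0,16) = 1x16
Op 4 fold_left: fold axis v@8; visible region now rows[2,3) x cols[0,8) = 1x8
Op 5 fold_left: fold axis v@4; visible region now rows[2,3) x cols[0,4) = 1x4
Op 6 cut(0, 0): punch at orig (2,0); cuts so far [(2, 0)]; region rows[2,3) x cols[0,4) = 1x4
Unfold 1 (reflect across v@4): 2 holes -> [(2, 0), (2, 7)]
Unfold 2 (reflect across v@8): 4 holes -> [(2, 0), (2, 7), (2, 8), (2, 15)]
Unfold 3 (reflect across h@3): 8 holes -> [(2, 0), (2, 7), (2, 8), (2, 15), (3, 0), (3, 7), (3, 8), (3, 15)]
Unfold 4 (reflect across h@2): 16 holes -> [(0, 0), (0, 7), (0, 8), (0, 15), (1, 0), (1, 7), (1, 8), (1, 15), (2, 0), (2, 7), (2, 8), (2, 15), (3, 0), (3, 7), (3, 8), (3, 15)]
Unfold 5 (reflect across h@4): 32 holes -> [(0, 0), (0, 7), (0, 8), (0, 15), (1, 0), (1, 7), (1, 8), (1, 15), (2, 0), (2, 7), (2, 8), (2, 15), (3, 0), (3, 7), (3, 8), (3, 15), (4, 0), (4, 7), (4, 8), (4, 15), (5, 0), (5, 7), (5, 8), (5, 15), (6, 0), (6, 7), (6, 8), (6, 15), (7, 0), (7, 7), (7, 8), (7, 15)]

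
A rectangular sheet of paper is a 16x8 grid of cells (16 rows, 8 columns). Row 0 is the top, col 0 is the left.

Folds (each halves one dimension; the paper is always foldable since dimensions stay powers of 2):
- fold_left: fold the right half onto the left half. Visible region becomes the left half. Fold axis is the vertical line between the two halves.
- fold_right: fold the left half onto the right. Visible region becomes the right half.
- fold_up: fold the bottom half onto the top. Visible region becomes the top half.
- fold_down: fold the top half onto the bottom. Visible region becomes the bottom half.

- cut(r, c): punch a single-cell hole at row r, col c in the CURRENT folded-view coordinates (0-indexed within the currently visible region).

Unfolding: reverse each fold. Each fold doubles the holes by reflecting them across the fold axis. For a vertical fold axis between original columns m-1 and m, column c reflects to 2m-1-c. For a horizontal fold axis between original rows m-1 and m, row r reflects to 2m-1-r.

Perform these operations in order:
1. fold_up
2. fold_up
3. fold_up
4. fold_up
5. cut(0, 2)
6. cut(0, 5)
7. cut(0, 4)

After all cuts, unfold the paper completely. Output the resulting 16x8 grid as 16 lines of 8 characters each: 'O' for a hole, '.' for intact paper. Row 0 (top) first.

Answer: ..O.OO..
..O.OO..
..O.OO..
..O.OO..
..O.OO..
..O.OO..
..O.OO..
..O.OO..
..O.OO..
..O.OO..
..O.OO..
..O.OO..
..O.OO..
..O.OO..
..O.OO..
..O.OO..

Derivation:
Op 1 fold_up: fold axis h@8; visible region now rows[0,8) x cols[0,8) = 8x8
Op 2 fold_up: fold axis h@4; visible region now rows[0,4) x cols[0,8) = 4x8
Op 3 fold_up: fold axis h@2; visible region now rows[0,2) x cols[0,8) = 2x8
Op 4 fold_up: fold axis h@1; visible region now rows[0,1) x cols[0,8) = 1x8
Op 5 cut(0, 2): punch at orig (0,2); cuts so far [(0, 2)]; region rows[0,1) x cols[0,8) = 1x8
Op 6 cut(0, 5): punch at orig (0,5); cuts so far [(0, 2), (0, 5)]; region rows[0,1) x cols[0,8) = 1x8
Op 7 cut(0, 4): punch at orig (0,4); cuts so far [(0, 2), (0, 4), (0, 5)]; region rows[0,1) x cols[0,8) = 1x8
Unfold 1 (reflect across h@1): 6 holes -> [(0, 2), (0, 4), (0, 5), (1, 2), (1, 4), (1, 5)]
Unfold 2 (reflect across h@2): 12 holes -> [(0, 2), (0, 4), (0, 5), (1, 2), (1, 4), (1, 5), (2, 2), (2, 4), (2, 5), (3, 2), (3, 4), (3, 5)]
Unfold 3 (reflect across h@4): 24 holes -> [(0, 2), (0, 4), (0, 5), (1, 2), (1, 4), (1, 5), (2, 2), (2, 4), (2, 5), (3, 2), (3, 4), (3, 5), (4, 2), (4, 4), (4, 5), (5, 2), (5, 4), (5, 5), (6, 2), (6, 4), (6, 5), (7, 2), (7, 4), (7, 5)]
Unfold 4 (reflect across h@8): 48 holes -> [(0, 2), (0, 4), (0, 5), (1, 2), (1, 4), (1, 5), (2, 2), (2, 4), (2, 5), (3, 2), (3, 4), (3, 5), (4, 2), (4, 4), (4, 5), (5, 2), (5, 4), (5, 5), (6, 2), (6, 4), (6, 5), (7, 2), (7, 4), (7, 5), (8, 2), (8, 4), (8, 5), (9, 2), (9, 4), (9, 5), (10, 2), (10, 4), (10, 5), (11, 2), (11, 4), (11, 5), (12, 2), (12, 4), (12, 5), (13, 2), (13, 4), (13, 5), (14, 2), (14, 4), (14, 5), (15, 2), (15, 4), (15, 5)]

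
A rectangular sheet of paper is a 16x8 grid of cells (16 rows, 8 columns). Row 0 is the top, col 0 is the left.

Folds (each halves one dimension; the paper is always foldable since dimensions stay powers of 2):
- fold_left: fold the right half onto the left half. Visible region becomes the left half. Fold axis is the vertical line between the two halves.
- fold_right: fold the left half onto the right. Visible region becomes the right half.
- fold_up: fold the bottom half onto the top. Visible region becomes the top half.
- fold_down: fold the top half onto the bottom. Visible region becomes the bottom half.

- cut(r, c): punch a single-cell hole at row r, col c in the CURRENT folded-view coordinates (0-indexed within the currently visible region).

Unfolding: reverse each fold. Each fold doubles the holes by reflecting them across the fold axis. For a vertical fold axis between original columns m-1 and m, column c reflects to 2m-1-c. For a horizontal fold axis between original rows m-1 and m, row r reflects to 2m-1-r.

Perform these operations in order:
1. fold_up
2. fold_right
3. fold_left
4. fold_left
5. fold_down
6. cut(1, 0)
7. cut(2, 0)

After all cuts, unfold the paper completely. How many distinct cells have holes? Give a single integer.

Op 1 fold_up: fold axis h@8; visible region now rows[0,8) x cols[0,8) = 8x8
Op 2 fold_right: fold axis v@4; visible region now rows[0,8) x cols[4,8) = 8x4
Op 3 fold_left: fold axis v@6; visible region now rows[0,8) x cols[4,6) = 8x2
Op 4 fold_left: fold axis v@5; visible region now rows[0,8) x cols[4,5) = 8x1
Op 5 fold_down: fold axis h@4; visible region now rows[4,8) x cols[4,5) = 4x1
Op 6 cut(1, 0): punch at orig (5,4); cuts so far [(5, 4)]; region rows[4,8) x cols[4,5) = 4x1
Op 7 cut(2, 0): punch at orig (6,4); cuts so far [(5, 4), (6, 4)]; region rows[4,8) x cols[4,5) = 4x1
Unfold 1 (reflect across h@4): 4 holes -> [(1, 4), (2, 4), (5, 4), (6, 4)]
Unfold 2 (reflect across v@5): 8 holes -> [(1, 4), (1, 5), (2, 4), (2, 5), (5, 4), (5, 5), (6, 4), (6, 5)]
Unfold 3 (reflect across v@6): 16 holes -> [(1, 4), (1, 5), (1, 6), (1, 7), (2, 4), (2, 5), (2, 6), (2, 7), (5, 4), (5, 5), (5, 6), (5, 7), (6, 4), (6, 5), (6, 6), (6, 7)]
Unfold 4 (reflect across v@4): 32 holes -> [(1, 0), (1, 1), (1, 2), (1, 3), (1, 4), (1, 5), (1, 6), (1, 7), (2, 0), (2, 1), (2, 2), (2, 3), (2, 4), (2, 5), (2, 6), (2, 7), (5, 0), (5, 1), (5, 2), (5, 3), (5, 4), (5, 5), (5, 6), (5, 7), (6, 0), (6, 1), (6, 2), (6, 3), (6, 4), (6, 5), (6, 6), (6, 7)]
Unfold 5 (reflect across h@8): 64 holes -> [(1, 0), (1, 1), (1, 2), (1, 3), (1, 4), (1, 5), (1, 6), (1, 7), (2, 0), (2, 1), (2, 2), (2, 3), (2, 4), (2, 5), (2, 6), (2, 7), (5, 0), (5, 1), (5, 2), (5, 3), (5, 4), (5, 5), (5, 6), (5, 7), (6, 0), (6, 1), (6, 2), (6, 3), (6, 4), (6, 5), (6, 6), (6, 7), (9, 0), (9, 1), (9, 2), (9, 3), (9, 4), (9, 5), (9, 6), (9, 7), (10, 0), (10, 1), (10, 2), (10, 3), (10, 4), (10, 5), (10, 6), (10, 7), (13, 0), (13, 1), (13, 2), (13, 3), (13, 4), (13, 5), (13, 6), (13, 7), (14, 0), (14, 1), (14, 2), (14, 3), (14, 4), (14, 5), (14, 6), (14, 7)]

Answer: 64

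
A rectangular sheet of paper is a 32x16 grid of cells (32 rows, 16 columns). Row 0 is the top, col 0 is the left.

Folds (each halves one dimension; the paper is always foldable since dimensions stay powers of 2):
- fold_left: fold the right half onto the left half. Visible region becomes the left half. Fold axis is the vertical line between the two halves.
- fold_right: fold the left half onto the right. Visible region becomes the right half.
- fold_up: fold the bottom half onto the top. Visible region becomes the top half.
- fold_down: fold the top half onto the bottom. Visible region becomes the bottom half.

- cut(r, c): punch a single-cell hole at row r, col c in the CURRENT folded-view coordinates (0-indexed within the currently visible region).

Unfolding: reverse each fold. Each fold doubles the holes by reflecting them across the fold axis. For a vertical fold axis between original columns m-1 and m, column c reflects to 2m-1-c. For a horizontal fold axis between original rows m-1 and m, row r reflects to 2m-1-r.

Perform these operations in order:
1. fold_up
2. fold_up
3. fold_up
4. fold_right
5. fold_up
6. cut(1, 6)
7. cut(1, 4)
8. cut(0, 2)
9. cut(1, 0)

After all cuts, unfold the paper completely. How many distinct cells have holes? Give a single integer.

Answer: 128

Derivation:
Op 1 fold_up: fold axis h@16; visible region now rows[0,16) x cols[0,16) = 16x16
Op 2 fold_up: fold axis h@8; visible region now rows[0,8) x cols[0,16) = 8x16
Op 3 fold_up: fold axis h@4; visible region now rows[0,4) x cols[0,16) = 4x16
Op 4 fold_right: fold axis v@8; visible region now rows[0,4) x cols[8,16) = 4x8
Op 5 fold_up: fold axis h@2; visible region now rows[0,2) x cols[8,16) = 2x8
Op 6 cut(1, 6): punch at orig (1,14); cuts so far [(1, 14)]; region rows[0,2) x cols[8,16) = 2x8
Op 7 cut(1, 4): punch at orig (1,12); cuts so far [(1, 12), (1, 14)]; region rows[0,2) x cols[8,16) = 2x8
Op 8 cut(0, 2): punch at orig (0,10); cuts so far [(0, 10), (1, 12), (1, 14)]; region rows[0,2) x cols[8,16) = 2x8
Op 9 cut(1, 0): punch at orig (1,8); cuts so far [(0, 10), (1, 8), (1, 12), (1, 14)]; region rows[0,2) x cols[8,16) = 2x8
Unfold 1 (reflect across h@2): 8 holes -> [(0, 10), (1, 8), (1, 12), (1, 14), (2, 8), (2, 12), (2, 14), (3, 10)]
Unfold 2 (reflect across v@8): 16 holes -> [(0, 5), (0, 10), (1, 1), (1, 3), (1, 7), (1, 8), (1, 12), (1, 14), (2, 1), (2, 3), (2, 7), (2, 8), (2, 12), (2, 14), (3, 5), (3, 10)]
Unfold 3 (reflect across h@4): 32 holes -> [(0, 5), (0, 10), (1, 1), (1, 3), (1, 7), (1, 8), (1, 12), (1, 14), (2, 1), (2, 3), (2, 7), (2, 8), (2, 12), (2, 14), (3, 5), (3, 10), (4, 5), (4, 10), (5, 1), (5, 3), (5, 7), (5, 8), (5, 12), (5, 14), (6, 1), (6, 3), (6, 7), (6, 8), (6, 12), (6, 14), (7, 5), (7, 10)]
Unfold 4 (reflect across h@8): 64 holes -> [(0, 5), (0, 10), (1, 1), (1, 3), (1, 7), (1, 8), (1, 12), (1, 14), (2, 1), (2, 3), (2, 7), (2, 8), (2, 12), (2, 14), (3, 5), (3, 10), (4, 5), (4, 10), (5, 1), (5, 3), (5, 7), (5, 8), (5, 12), (5, 14), (6, 1), (6, 3), (6, 7), (6, 8), (6, 12), (6, 14), (7, 5), (7, 10), (8, 5), (8, 10), (9, 1), (9, 3), (9, 7), (9, 8), (9, 12), (9, 14), (10, 1), (10, 3), (10, 7), (10, 8), (10, 12), (10, 14), (11, 5), (11, 10), (12, 5), (12, 10), (13, 1), (13, 3), (13, 7), (13, 8), (13, 12), (13, 14), (14, 1), (14, 3), (14, 7), (14, 8), (14, 12), (14, 14), (15, 5), (15, 10)]
Unfold 5 (reflect across h@16): 128 holes -> [(0, 5), (0, 10), (1, 1), (1, 3), (1, 7), (1, 8), (1, 12), (1, 14), (2, 1), (2, 3), (2, 7), (2, 8), (2, 12), (2, 14), (3, 5), (3, 10), (4, 5), (4, 10), (5, 1), (5, 3), (5, 7), (5, 8), (5, 12), (5, 14), (6, 1), (6, 3), (6, 7), (6, 8), (6, 12), (6, 14), (7, 5), (7, 10), (8, 5), (8, 10), (9, 1), (9, 3), (9, 7), (9, 8), (9, 12), (9, 14), (10, 1), (10, 3), (10, 7), (10, 8), (10, 12), (10, 14), (11, 5), (11, 10), (12, 5), (12, 10), (13, 1), (13, 3), (13, 7), (13, 8), (13, 12), (13, 14), (14, 1), (14, 3), (14, 7), (14, 8), (14, 12), (14, 14), (15, 5), (15, 10), (16, 5), (16, 10), (17, 1), (17, 3), (17, 7), (17, 8), (17, 12), (17, 14), (18, 1), (18, 3), (18, 7), (18, 8), (18, 12), (18, 14), (19, 5), (19, 10), (20, 5), (20, 10), (21, 1), (21, 3), (21, 7), (21, 8), (21, 12), (21, 14), (22, 1), (22, 3), (22, 7), (22, 8), (22, 12), (22, 14), (23, 5), (23, 10), (24, 5), (24, 10), (25, 1), (25, 3), (25, 7), (25, 8), (25, 12), (25, 14), (26, 1), (26, 3), (26, 7), (26, 8), (26, 12), (26, 14), (27, 5), (27, 10), (28, 5), (28, 10), (29, 1), (29, 3), (29, 7), (29, 8), (29, 12), (29, 14), (30, 1), (30, 3), (30, 7), (30, 8), (30, 12), (30, 14), (31, 5), (31, 10)]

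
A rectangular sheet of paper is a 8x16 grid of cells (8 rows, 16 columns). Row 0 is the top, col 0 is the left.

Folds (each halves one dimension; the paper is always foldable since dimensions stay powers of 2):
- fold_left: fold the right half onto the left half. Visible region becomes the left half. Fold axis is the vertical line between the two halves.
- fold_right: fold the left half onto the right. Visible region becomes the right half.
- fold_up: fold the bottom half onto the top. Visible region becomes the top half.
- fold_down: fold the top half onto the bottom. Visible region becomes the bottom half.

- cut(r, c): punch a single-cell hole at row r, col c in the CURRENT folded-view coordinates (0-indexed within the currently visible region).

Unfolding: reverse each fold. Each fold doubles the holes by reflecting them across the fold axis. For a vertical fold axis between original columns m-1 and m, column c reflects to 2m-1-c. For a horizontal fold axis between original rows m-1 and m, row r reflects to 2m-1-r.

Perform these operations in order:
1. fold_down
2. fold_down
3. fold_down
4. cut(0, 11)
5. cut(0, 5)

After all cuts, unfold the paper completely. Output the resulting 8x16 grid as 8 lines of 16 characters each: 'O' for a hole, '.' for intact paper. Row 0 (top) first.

Answer: .....O.....O....
.....O.....O....
.....O.....O....
.....O.....O....
.....O.....O....
.....O.....O....
.....O.....O....
.....O.....O....

Derivation:
Op 1 fold_down: fold axis h@4; visible region now rows[4,8) x cols[0,16) = 4x16
Op 2 fold_down: fold axis h@6; visible region now rows[6,8) x cols[0,16) = 2x16
Op 3 fold_down: fold axis h@7; visible region now rows[7,8) x cols[0,16) = 1x16
Op 4 cut(0, 11): punch at orig (7,11); cuts so far [(7, 11)]; region rows[7,8) x cols[0,16) = 1x16
Op 5 cut(0, 5): punch at orig (7,5); cuts so far [(7, 5), (7, 11)]; region rows[7,8) x cols[0,16) = 1x16
Unfold 1 (reflect across h@7): 4 holes -> [(6, 5), (6, 11), (7, 5), (7, 11)]
Unfold 2 (reflect across h@6): 8 holes -> [(4, 5), (4, 11), (5, 5), (5, 11), (6, 5), (6, 11), (7, 5), (7, 11)]
Unfold 3 (reflect across h@4): 16 holes -> [(0, 5), (0, 11), (1, 5), (1, 11), (2, 5), (2, 11), (3, 5), (3, 11), (4, 5), (4, 11), (5, 5), (5, 11), (6, 5), (6, 11), (7, 5), (7, 11)]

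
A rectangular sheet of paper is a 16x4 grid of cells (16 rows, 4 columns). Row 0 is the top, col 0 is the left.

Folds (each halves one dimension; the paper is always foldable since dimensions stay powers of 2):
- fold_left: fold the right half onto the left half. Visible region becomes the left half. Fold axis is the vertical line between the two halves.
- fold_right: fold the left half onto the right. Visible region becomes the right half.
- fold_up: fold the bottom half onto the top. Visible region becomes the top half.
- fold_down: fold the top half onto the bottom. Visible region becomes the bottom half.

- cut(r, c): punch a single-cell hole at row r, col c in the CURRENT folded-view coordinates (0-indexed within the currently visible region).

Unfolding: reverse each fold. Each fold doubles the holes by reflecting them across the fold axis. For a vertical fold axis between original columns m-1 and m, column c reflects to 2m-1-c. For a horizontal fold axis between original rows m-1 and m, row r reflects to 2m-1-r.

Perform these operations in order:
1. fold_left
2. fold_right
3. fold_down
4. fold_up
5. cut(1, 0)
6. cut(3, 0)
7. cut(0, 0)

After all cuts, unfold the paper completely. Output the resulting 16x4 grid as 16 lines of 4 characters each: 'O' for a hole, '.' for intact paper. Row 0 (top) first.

Op 1 fold_left: fold axis v@2; visible region now rows[0,16) x cols[0,2) = 16x2
Op 2 fold_right: fold axis v@1; visible region now rows[0,16) x cols[1,2) = 16x1
Op 3 fold_down: fold axis h@8; visible region now rows[8,16) x cols[1,2) = 8x1
Op 4 fold_up: fold axis h@12; visible region now rows[8,12) x cols[1,2) = 4x1
Op 5 cut(1, 0): punch at orig (9,1); cuts so far [(9, 1)]; region rows[8,12) x cols[1,2) = 4x1
Op 6 cut(3, 0): punch at orig (11,1); cuts so far [(9, 1), (11, 1)]; region rows[8,12) x cols[1,2) = 4x1
Op 7 cut(0, 0): punch at orig (8,1); cuts so far [(8, 1), (9, 1), (11, 1)]; region rows[8,12) x cols[1,2) = 4x1
Unfold 1 (reflect across h@12): 6 holes -> [(8, 1), (9, 1), (11, 1), (12, 1), (14, 1), (15, 1)]
Unfold 2 (reflect across h@8): 12 holes -> [(0, 1), (1, 1), (3, 1), (4, 1), (6, 1), (7, 1), (8, 1), (9, 1), (11, 1), (12, 1), (14, 1), (15, 1)]
Unfold 3 (reflect across v@1): 24 holes -> [(0, 0), (0, 1), (1, 0), (1, 1), (3, 0), (3, 1), (4, 0), (4, 1), (6, 0), (6, 1), (7, 0), (7, 1), (8, 0), (8, 1), (9, 0), (9, 1), (11, 0), (11, 1), (12, 0), (12, 1), (14, 0), (14, 1), (15, 0), (15, 1)]
Unfold 4 (reflect across v@2): 48 holes -> [(0, 0), (0, 1), (0, 2), (0, 3), (1, 0), (1, 1), (1, 2), (1, 3), (3, 0), (3, 1), (3, 2), (3, 3), (4, 0), (4, 1), (4, 2), (4, 3), (6, 0), (6, 1), (6, 2), (6, 3), (7, 0), (7, 1), (7, 2), (7, 3), (8, 0), (8, 1), (8, 2), (8, 3), (9, 0), (9, 1), (9, 2), (9, 3), (11, 0), (11, 1), (11, 2), (11, 3), (12, 0), (12, 1), (12, 2), (12, 3), (14, 0), (14, 1), (14, 2), (14, 3), (15, 0), (15, 1), (15, 2), (15, 3)]

Answer: OOOO
OOOO
....
OOOO
OOOO
....
OOOO
OOOO
OOOO
OOOO
....
OOOO
OOOO
....
OOOO
OOOO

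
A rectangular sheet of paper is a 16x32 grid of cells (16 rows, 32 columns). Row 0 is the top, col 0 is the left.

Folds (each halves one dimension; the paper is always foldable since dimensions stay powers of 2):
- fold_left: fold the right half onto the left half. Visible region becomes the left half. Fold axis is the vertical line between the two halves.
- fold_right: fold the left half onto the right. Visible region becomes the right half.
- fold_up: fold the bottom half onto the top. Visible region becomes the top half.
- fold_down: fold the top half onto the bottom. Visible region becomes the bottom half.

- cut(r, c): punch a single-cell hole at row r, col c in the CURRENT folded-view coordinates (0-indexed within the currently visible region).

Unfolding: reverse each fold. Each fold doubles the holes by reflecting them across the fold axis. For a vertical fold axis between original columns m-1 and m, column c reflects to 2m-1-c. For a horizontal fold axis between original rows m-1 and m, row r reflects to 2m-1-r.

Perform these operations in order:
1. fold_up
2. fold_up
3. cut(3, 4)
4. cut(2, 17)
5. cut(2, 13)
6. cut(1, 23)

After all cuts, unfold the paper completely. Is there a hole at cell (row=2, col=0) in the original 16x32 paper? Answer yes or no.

Answer: no

Derivation:
Op 1 fold_up: fold axis h@8; visible region now rows[0,8) x cols[0,32) = 8x32
Op 2 fold_up: fold axis h@4; visible region now rows[0,4) x cols[0,32) = 4x32
Op 3 cut(3, 4): punch at orig (3,4); cuts so far [(3, 4)]; region rows[0,4) x cols[0,32) = 4x32
Op 4 cut(2, 17): punch at orig (2,17); cuts so far [(2, 17), (3, 4)]; region rows[0,4) x cols[0,32) = 4x32
Op 5 cut(2, 13): punch at orig (2,13); cuts so far [(2, 13), (2, 17), (3, 4)]; region rows[0,4) x cols[0,32) = 4x32
Op 6 cut(1, 23): punch at orig (1,23); cuts so far [(1, 23), (2, 13), (2, 17), (3, 4)]; region rows[0,4) x cols[0,32) = 4x32
Unfold 1 (reflect across h@4): 8 holes -> [(1, 23), (2, 13), (2, 17), (3, 4), (4, 4), (5, 13), (5, 17), (6, 23)]
Unfold 2 (reflect across h@8): 16 holes -> [(1, 23), (2, 13), (2, 17), (3, 4), (4, 4), (5, 13), (5, 17), (6, 23), (9, 23), (10, 13), (10, 17), (11, 4), (12, 4), (13, 13), (13, 17), (14, 23)]
Holes: [(1, 23), (2, 13), (2, 17), (3, 4), (4, 4), (5, 13), (5, 17), (6, 23), (9, 23), (10, 13), (10, 17), (11, 4), (12, 4), (13, 13), (13, 17), (14, 23)]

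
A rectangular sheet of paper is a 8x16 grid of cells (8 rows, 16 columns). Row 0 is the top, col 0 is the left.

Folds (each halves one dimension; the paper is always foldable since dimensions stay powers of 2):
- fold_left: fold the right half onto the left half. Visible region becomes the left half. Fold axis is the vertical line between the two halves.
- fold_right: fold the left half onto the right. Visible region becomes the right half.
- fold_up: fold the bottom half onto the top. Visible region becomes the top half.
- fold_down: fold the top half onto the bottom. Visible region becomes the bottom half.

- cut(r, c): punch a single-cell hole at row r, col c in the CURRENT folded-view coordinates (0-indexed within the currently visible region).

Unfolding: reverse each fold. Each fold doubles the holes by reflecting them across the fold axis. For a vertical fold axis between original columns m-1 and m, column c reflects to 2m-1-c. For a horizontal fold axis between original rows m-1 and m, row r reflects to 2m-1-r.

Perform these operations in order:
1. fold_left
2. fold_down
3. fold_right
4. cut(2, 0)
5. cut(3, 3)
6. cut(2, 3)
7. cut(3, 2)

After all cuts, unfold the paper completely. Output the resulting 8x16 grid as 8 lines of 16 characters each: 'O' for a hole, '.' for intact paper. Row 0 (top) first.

Answer: OO....OOOO....OO
O..OO..OO..OO..O
................
................
................
................
O..OO..OO..OO..O
OO....OOOO....OO

Derivation:
Op 1 fold_left: fold axis v@8; visible region now rows[0,8) x cols[0,8) = 8x8
Op 2 fold_down: fold axis h@4; visible region now rows[4,8) x cols[0,8) = 4x8
Op 3 fold_right: fold axis v@4; visible region now rows[4,8) x cols[4,8) = 4x4
Op 4 cut(2, 0): punch at orig (6,4); cuts so far [(6, 4)]; region rows[4,8) x cols[4,8) = 4x4
Op 5 cut(3, 3): punch at orig (7,7); cuts so far [(6, 4), (7, 7)]; region rows[4,8) x cols[4,8) = 4x4
Op 6 cut(2, 3): punch at orig (6,7); cuts so far [(6, 4), (6, 7), (7, 7)]; region rows[4,8) x cols[4,8) = 4x4
Op 7 cut(3, 2): punch at orig (7,6); cuts so far [(6, 4), (6, 7), (7, 6), (7, 7)]; region rows[4,8) x cols[4,8) = 4x4
Unfold 1 (reflect across v@4): 8 holes -> [(6, 0), (6, 3), (6, 4), (6, 7), (7, 0), (7, 1), (7, 6), (7, 7)]
Unfold 2 (reflect across h@4): 16 holes -> [(0, 0), (0, 1), (0, 6), (0, 7), (1, 0), (1, 3), (1, 4), (1, 7), (6, 0), (6, 3), (6, 4), (6, 7), (7, 0), (7, 1), (7, 6), (7, 7)]
Unfold 3 (reflect across v@8): 32 holes -> [(0, 0), (0, 1), (0, 6), (0, 7), (0, 8), (0, 9), (0, 14), (0, 15), (1, 0), (1, 3), (1, 4), (1, 7), (1, 8), (1, 11), (1, 12), (1, 15), (6, 0), (6, 3), (6, 4), (6, 7), (6, 8), (6, 11), (6, 12), (6, 15), (7, 0), (7, 1), (7, 6), (7, 7), (7, 8), (7, 9), (7, 14), (7, 15)]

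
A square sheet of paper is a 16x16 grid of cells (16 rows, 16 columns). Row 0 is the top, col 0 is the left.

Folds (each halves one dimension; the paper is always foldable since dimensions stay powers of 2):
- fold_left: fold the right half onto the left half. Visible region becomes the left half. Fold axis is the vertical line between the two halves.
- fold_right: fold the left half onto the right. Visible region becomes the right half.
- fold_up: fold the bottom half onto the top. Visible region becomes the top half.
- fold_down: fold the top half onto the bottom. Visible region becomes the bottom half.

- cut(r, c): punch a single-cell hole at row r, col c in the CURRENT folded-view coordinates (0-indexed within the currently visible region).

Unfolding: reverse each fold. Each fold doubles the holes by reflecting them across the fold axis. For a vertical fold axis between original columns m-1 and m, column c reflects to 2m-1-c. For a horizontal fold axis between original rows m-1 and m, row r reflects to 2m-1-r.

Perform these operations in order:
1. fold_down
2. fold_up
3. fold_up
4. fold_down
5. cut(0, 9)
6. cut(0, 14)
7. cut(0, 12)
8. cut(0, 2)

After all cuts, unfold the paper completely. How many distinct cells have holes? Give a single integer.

Answer: 64

Derivation:
Op 1 fold_down: fold axis h@8; visible region now rows[8,16) x cols[0,16) = 8x16
Op 2 fold_up: fold axis h@12; visible region now rows[8,12) x cols[0,16) = 4x16
Op 3 fold_up: fold axis h@10; visible region now rows[8,10) x cols[0,16) = 2x16
Op 4 fold_down: fold axis h@9; visible region now rows[9,10) x cols[0,16) = 1x16
Op 5 cut(0, 9): punch at orig (9,9); cuts so far [(9, 9)]; region rows[9,10) x cols[0,16) = 1x16
Op 6 cut(0, 14): punch at orig (9,14); cuts so far [(9, 9), (9, 14)]; region rows[9,10) x cols[0,16) = 1x16
Op 7 cut(0, 12): punch at orig (9,12); cuts so far [(9, 9), (9, 12), (9, 14)]; region rows[9,10) x cols[0,16) = 1x16
Op 8 cut(0, 2): punch at orig (9,2); cuts so far [(9, 2), (9, 9), (9, 12), (9, 14)]; region rows[9,10) x cols[0,16) = 1x16
Unfold 1 (reflect across h@9): 8 holes -> [(8, 2), (8, 9), (8, 12), (8, 14), (9, 2), (9, 9), (9, 12), (9, 14)]
Unfold 2 (reflect across h@10): 16 holes -> [(8, 2), (8, 9), (8, 12), (8, 14), (9, 2), (9, 9), (9, 12), (9, 14), (10, 2), (10, 9), (10, 12), (10, 14), (11, 2), (11, 9), (11, 12), (11, 14)]
Unfold 3 (reflect across h@12): 32 holes -> [(8, 2), (8, 9), (8, 12), (8, 14), (9, 2), (9, 9), (9, 12), (9, 14), (10, 2), (10, 9), (10, 12), (10, 14), (11, 2), (11, 9), (11, 12), (11, 14), (12, 2), (12, 9), (12, 12), (12, 14), (13, 2), (13, 9), (13, 12), (13, 14), (14, 2), (14, 9), (14, 12), (14, 14), (15, 2), (15, 9), (15, 12), (15, 14)]
Unfold 4 (reflect across h@8): 64 holes -> [(0, 2), (0, 9), (0, 12), (0, 14), (1, 2), (1, 9), (1, 12), (1, 14), (2, 2), (2, 9), (2, 12), (2, 14), (3, 2), (3, 9), (3, 12), (3, 14), (4, 2), (4, 9), (4, 12), (4, 14), (5, 2), (5, 9), (5, 12), (5, 14), (6, 2), (6, 9), (6, 12), (6, 14), (7, 2), (7, 9), (7, 12), (7, 14), (8, 2), (8, 9), (8, 12), (8, 14), (9, 2), (9, 9), (9, 12), (9, 14), (10, 2), (10, 9), (10, 12), (10, 14), (11, 2), (11, 9), (11, 12), (11, 14), (12, 2), (12, 9), (12, 12), (12, 14), (13, 2), (13, 9), (13, 12), (13, 14), (14, 2), (14, 9), (14, 12), (14, 14), (15, 2), (15, 9), (15, 12), (15, 14)]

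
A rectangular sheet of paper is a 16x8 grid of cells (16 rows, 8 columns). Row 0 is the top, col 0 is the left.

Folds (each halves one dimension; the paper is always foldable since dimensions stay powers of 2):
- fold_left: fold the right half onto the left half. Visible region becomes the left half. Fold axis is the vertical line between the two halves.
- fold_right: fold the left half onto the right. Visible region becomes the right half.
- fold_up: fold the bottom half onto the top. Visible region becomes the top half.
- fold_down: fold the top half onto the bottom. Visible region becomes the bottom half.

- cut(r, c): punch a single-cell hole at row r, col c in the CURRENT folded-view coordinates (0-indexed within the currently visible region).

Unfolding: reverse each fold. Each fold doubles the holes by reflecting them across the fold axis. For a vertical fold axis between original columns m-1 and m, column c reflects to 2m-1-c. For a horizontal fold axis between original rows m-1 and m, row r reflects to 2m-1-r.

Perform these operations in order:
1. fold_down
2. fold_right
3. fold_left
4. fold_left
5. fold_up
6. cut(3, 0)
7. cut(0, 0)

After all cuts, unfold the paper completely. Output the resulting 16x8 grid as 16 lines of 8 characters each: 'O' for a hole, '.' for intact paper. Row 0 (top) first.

Answer: OOOOOOOO
........
........
OOOOOOOO
OOOOOOOO
........
........
OOOOOOOO
OOOOOOOO
........
........
OOOOOOOO
OOOOOOOO
........
........
OOOOOOOO

Derivation:
Op 1 fold_down: fold axis h@8; visible region now rows[8,16) x cols[0,8) = 8x8
Op 2 fold_right: fold axis v@4; visible region now rows[8,16) x cols[4,8) = 8x4
Op 3 fold_left: fold axis v@6; visible region now rows[8,16) x cols[4,6) = 8x2
Op 4 fold_left: fold axis v@5; visible region now rows[8,16) x cols[4,5) = 8x1
Op 5 fold_up: fold axis h@12; visible region now rows[8,12) x cols[4,5) = 4x1
Op 6 cut(3, 0): punch at orig (11,4); cuts so far [(11, 4)]; region rows[8,12) x cols[4,5) = 4x1
Op 7 cut(0, 0): punch at orig (8,4); cuts so far [(8, 4), (11, 4)]; region rows[8,12) x cols[4,5) = 4x1
Unfold 1 (reflect across h@12): 4 holes -> [(8, 4), (11, 4), (12, 4), (15, 4)]
Unfold 2 (reflect across v@5): 8 holes -> [(8, 4), (8, 5), (11, 4), (11, 5), (12, 4), (12, 5), (15, 4), (15, 5)]
Unfold 3 (reflect across v@6): 16 holes -> [(8, 4), (8, 5), (8, 6), (8, 7), (11, 4), (11, 5), (11, 6), (11, 7), (12, 4), (12, 5), (12, 6), (12, 7), (15, 4), (15, 5), (15, 6), (15, 7)]
Unfold 4 (reflect across v@4): 32 holes -> [(8, 0), (8, 1), (8, 2), (8, 3), (8, 4), (8, 5), (8, 6), (8, 7), (11, 0), (11, 1), (11, 2), (11, 3), (11, 4), (11, 5), (11, 6), (11, 7), (12, 0), (12, 1), (12, 2), (12, 3), (12, 4), (12, 5), (12, 6), (12, 7), (15, 0), (15, 1), (15, 2), (15, 3), (15, 4), (15, 5), (15, 6), (15, 7)]
Unfold 5 (reflect across h@8): 64 holes -> [(0, 0), (0, 1), (0, 2), (0, 3), (0, 4), (0, 5), (0, 6), (0, 7), (3, 0), (3, 1), (3, 2), (3, 3), (3, 4), (3, 5), (3, 6), (3, 7), (4, 0), (4, 1), (4, 2), (4, 3), (4, 4), (4, 5), (4, 6), (4, 7), (7, 0), (7, 1), (7, 2), (7, 3), (7, 4), (7, 5), (7, 6), (7, 7), (8, 0), (8, 1), (8, 2), (8, 3), (8, 4), (8, 5), (8, 6), (8, 7), (11, 0), (11, 1), (11, 2), (11, 3), (11, 4), (11, 5), (11, 6), (11, 7), (12, 0), (12, 1), (12, 2), (12, 3), (12, 4), (12, 5), (12, 6), (12, 7), (15, 0), (15, 1), (15, 2), (15, 3), (15, 4), (15, 5), (15, 6), (15, 7)]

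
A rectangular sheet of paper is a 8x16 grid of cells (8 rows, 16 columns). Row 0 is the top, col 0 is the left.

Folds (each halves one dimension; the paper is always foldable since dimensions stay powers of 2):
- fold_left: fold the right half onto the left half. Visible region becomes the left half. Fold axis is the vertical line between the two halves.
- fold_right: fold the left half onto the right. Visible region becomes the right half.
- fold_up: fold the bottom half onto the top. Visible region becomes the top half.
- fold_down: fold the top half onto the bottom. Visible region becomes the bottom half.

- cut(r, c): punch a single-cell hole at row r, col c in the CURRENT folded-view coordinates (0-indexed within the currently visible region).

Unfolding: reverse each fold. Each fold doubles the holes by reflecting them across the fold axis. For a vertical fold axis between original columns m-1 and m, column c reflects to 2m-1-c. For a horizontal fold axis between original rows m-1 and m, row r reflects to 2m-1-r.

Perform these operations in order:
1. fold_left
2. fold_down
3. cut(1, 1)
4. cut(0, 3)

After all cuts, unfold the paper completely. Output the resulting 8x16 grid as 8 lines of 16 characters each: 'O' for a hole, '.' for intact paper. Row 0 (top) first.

Answer: ................
................
.O............O.
...O........O...
...O........O...
.O............O.
................
................

Derivation:
Op 1 fold_left: fold axis v@8; visible region now rows[0,8) x cols[0,8) = 8x8
Op 2 fold_down: fold axis h@4; visible region now rows[4,8) x cols[0,8) = 4x8
Op 3 cut(1, 1): punch at orig (5,1); cuts so far [(5, 1)]; region rows[4,8) x cols[0,8) = 4x8
Op 4 cut(0, 3): punch at orig (4,3); cuts so far [(4, 3), (5, 1)]; region rows[4,8) x cols[0,8) = 4x8
Unfold 1 (reflect across h@4): 4 holes -> [(2, 1), (3, 3), (4, 3), (5, 1)]
Unfold 2 (reflect across v@8): 8 holes -> [(2, 1), (2, 14), (3, 3), (3, 12), (4, 3), (4, 12), (5, 1), (5, 14)]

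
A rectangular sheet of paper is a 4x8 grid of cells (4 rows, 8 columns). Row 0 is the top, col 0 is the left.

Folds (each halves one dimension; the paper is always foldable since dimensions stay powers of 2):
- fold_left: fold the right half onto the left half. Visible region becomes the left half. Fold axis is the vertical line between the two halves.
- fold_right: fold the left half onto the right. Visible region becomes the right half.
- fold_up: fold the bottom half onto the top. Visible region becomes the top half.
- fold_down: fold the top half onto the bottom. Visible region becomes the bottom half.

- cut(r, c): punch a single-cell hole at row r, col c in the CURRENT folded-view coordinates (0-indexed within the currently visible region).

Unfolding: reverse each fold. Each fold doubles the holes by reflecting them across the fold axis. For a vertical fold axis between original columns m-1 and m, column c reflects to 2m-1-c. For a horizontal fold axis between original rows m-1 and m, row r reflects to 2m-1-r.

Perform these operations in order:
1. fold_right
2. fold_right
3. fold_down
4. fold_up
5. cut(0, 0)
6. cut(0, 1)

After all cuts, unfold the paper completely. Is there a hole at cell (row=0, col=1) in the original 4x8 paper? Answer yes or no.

Answer: yes

Derivation:
Op 1 fold_right: fold axis v@4; visible region now rows[0,4) x cols[4,8) = 4x4
Op 2 fold_right: fold axis v@6; visible region now rows[0,4) x cols[6,8) = 4x2
Op 3 fold_down: fold axis h@2; visible region now rows[2,4) x cols[6,8) = 2x2
Op 4 fold_up: fold axis h@3; visible region now rows[2,3) x cols[6,8) = 1x2
Op 5 cut(0, 0): punch at orig (2,6); cuts so far [(2, 6)]; region rows[2,3) x cols[6,8) = 1x2
Op 6 cut(0, 1): punch at orig (2,7); cuts so far [(2, 6), (2, 7)]; region rows[2,3) x cols[6,8) = 1x2
Unfold 1 (reflect across h@3): 4 holes -> [(2, 6), (2, 7), (3, 6), (3, 7)]
Unfold 2 (reflect across h@2): 8 holes -> [(0, 6), (0, 7), (1, 6), (1, 7), (2, 6), (2, 7), (3, 6), (3, 7)]
Unfold 3 (reflect across v@6): 16 holes -> [(0, 4), (0, 5), (0, 6), (0, 7), (1, 4), (1, 5), (1, 6), (1, 7), (2, 4), (2, 5), (2, 6), (2, 7), (3, 4), (3, 5), (3, 6), (3, 7)]
Unfold 4 (reflect across v@4): 32 holes -> [(0, 0), (0, 1), (0, 2), (0, 3), (0, 4), (0, 5), (0, 6), (0, 7), (1, 0), (1, 1), (1, 2), (1, 3), (1, 4), (1, 5), (1, 6), (1, 7), (2, 0), (2, 1), (2, 2), (2, 3), (2, 4), (2, 5), (2, 6), (2, 7), (3, 0), (3, 1), (3, 2), (3, 3), (3, 4), (3, 5), (3, 6), (3, 7)]
Holes: [(0, 0), (0, 1), (0, 2), (0, 3), (0, 4), (0, 5), (0, 6), (0, 7), (1, 0), (1, 1), (1, 2), (1, 3), (1, 4), (1, 5), (1, 6), (1, 7), (2, 0), (2, 1), (2, 2), (2, 3), (2, 4), (2, 5), (2, 6), (2, 7), (3, 0), (3, 1), (3, 2), (3, 3), (3, 4), (3, 5), (3, 6), (3, 7)]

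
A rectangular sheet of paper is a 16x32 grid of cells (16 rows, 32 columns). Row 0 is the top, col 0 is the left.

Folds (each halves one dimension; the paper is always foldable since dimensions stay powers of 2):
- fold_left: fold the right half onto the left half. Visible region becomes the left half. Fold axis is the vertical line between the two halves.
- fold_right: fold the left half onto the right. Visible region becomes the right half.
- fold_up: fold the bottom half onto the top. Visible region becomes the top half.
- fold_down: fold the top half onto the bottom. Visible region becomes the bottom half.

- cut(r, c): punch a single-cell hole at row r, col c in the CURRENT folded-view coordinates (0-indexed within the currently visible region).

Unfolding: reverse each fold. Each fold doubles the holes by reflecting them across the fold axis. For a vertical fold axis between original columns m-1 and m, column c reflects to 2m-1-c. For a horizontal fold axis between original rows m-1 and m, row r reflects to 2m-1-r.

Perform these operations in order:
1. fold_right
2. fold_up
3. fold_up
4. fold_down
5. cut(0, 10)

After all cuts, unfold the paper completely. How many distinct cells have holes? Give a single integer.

Op 1 fold_right: fold axis v@16; visible region now rows[0,16) x cols[16,32) = 16x16
Op 2 fold_up: fold axis h@8; visible region now rows[0,8) x cols[16,32) = 8x16
Op 3 fold_up: fold axis h@4; visible region now rows[0,4) x cols[16,32) = 4x16
Op 4 fold_down: fold axis h@2; visible region now rows[2,4) x cols[16,32) = 2x16
Op 5 cut(0, 10): punch at orig (2,26); cuts so far [(2, 26)]; region rows[2,4) x cols[16,32) = 2x16
Unfold 1 (reflect across h@2): 2 holes -> [(1, 26), (2, 26)]
Unfold 2 (reflect across h@4): 4 holes -> [(1, 26), (2, 26), (5, 26), (6, 26)]
Unfold 3 (reflect across h@8): 8 holes -> [(1, 26), (2, 26), (5, 26), (6, 26), (9, 26), (10, 26), (13, 26), (14, 26)]
Unfold 4 (reflect across v@16): 16 holes -> [(1, 5), (1, 26), (2, 5), (2, 26), (5, 5), (5, 26), (6, 5), (6, 26), (9, 5), (9, 26), (10, 5), (10, 26), (13, 5), (13, 26), (14, 5), (14, 26)]

Answer: 16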